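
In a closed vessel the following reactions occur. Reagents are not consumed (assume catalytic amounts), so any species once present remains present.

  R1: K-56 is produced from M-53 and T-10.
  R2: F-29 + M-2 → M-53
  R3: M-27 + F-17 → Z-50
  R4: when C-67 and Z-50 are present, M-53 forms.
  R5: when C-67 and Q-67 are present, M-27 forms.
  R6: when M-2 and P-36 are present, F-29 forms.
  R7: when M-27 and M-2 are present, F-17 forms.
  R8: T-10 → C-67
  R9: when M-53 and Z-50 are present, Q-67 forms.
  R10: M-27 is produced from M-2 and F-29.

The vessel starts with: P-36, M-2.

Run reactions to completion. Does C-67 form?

No

C-67 would need T-10 (R8), but T-10 never forms.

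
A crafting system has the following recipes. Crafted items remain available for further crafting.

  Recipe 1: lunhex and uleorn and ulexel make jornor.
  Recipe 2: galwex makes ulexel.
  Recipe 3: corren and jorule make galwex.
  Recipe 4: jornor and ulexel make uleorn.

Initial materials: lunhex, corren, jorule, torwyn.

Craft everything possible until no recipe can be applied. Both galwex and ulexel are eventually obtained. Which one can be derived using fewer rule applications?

galwex

galwex: corren and jorule → galwex (Recipe 3). [1 rule application]
ulexel: Using Recipe 3, corren and jorule make galwex. Using Recipe 2, galwex makes ulexel. [2 rule applications]
galwex needs fewer.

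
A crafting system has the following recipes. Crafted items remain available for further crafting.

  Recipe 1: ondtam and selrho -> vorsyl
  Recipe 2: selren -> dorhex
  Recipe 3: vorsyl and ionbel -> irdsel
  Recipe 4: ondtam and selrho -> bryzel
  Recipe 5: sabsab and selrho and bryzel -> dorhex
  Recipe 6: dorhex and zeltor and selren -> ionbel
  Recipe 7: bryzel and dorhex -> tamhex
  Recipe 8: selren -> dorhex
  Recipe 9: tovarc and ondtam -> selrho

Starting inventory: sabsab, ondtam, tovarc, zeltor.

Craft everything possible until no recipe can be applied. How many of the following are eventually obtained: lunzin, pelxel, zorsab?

No rule produces lunzin, and it is not given.
No rule produces pelxel, and it is not given.
No rule produces zorsab, and it is not given.
None of the 3 are reached.

0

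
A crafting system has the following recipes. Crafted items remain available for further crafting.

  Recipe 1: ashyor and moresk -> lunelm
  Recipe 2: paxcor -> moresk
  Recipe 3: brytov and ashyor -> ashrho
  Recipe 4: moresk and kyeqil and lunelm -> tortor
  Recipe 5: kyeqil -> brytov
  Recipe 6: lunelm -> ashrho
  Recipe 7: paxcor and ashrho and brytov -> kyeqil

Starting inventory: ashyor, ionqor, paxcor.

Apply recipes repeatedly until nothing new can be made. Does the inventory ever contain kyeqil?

kyeqil would need paxcor, ashrho, and brytov (Recipe 7), but brytov is never obtained.

No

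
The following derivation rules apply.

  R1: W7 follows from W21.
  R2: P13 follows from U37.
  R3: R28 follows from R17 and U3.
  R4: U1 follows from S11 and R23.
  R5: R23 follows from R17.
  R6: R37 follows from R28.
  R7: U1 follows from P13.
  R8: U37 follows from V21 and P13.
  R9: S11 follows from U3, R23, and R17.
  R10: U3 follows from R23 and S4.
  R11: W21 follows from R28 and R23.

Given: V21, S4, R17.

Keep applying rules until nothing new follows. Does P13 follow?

No

P13 would need U37 (R2), but U37 is never established.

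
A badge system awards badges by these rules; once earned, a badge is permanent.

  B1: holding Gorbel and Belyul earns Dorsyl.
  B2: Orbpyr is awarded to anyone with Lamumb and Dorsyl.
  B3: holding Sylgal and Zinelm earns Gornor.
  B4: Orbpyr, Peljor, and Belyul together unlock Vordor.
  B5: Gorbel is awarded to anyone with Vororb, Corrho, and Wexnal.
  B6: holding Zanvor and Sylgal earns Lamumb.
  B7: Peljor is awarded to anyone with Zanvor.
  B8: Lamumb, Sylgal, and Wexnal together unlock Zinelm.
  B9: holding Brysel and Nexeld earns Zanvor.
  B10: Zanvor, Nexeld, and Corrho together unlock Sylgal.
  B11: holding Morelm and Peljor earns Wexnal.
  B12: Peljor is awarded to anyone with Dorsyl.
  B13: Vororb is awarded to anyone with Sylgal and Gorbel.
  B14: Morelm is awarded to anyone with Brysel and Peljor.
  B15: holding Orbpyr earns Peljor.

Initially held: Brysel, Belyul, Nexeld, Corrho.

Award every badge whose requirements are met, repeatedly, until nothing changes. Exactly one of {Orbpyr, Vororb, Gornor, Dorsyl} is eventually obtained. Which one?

Gornor

With Brysel and Nexeld, Zanvor is earned (B9).
With Zanvor, Nexeld, and Corrho, Sylgal is earned (B10).
With Zanvor, Peljor is earned (B7).
With Zanvor and Sylgal, Lamumb is earned (B6).
With Brysel and Peljor, Morelm is earned (B14).
With Morelm and Peljor, Wexnal is earned (B11).
With Lamumb, Sylgal, and Wexnal, Zinelm is earned (B8).
With Sylgal and Zinelm, Gornor is earned (B3).
Dorsyl would need Gorbel and Belyul (B1), but Gorbel is never earned. Vororb would need Sylgal and Gorbel (B13), but Gorbel is never earned. Orbpyr would need Lamumb and Dorsyl (B2), but Dorsyl is never earned.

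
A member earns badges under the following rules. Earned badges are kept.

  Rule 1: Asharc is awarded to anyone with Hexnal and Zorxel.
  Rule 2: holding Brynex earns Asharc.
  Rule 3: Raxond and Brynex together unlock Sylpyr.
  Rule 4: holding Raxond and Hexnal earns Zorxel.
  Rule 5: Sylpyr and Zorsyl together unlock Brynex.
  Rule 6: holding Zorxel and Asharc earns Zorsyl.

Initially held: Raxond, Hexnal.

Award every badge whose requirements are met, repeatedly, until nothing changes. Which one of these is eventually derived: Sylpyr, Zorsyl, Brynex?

With Raxond and Hexnal, Zorxel is earned (Rule 4).
With Hexnal and Zorxel, Asharc is earned (Rule 1).
With Zorxel and Asharc, Zorsyl is earned (Rule 6).
Brynex would need Sylpyr and Zorsyl (Rule 5), but Sylpyr is never earned. Sylpyr would need Raxond and Brynex (Rule 3), but Brynex is never earned.

Zorsyl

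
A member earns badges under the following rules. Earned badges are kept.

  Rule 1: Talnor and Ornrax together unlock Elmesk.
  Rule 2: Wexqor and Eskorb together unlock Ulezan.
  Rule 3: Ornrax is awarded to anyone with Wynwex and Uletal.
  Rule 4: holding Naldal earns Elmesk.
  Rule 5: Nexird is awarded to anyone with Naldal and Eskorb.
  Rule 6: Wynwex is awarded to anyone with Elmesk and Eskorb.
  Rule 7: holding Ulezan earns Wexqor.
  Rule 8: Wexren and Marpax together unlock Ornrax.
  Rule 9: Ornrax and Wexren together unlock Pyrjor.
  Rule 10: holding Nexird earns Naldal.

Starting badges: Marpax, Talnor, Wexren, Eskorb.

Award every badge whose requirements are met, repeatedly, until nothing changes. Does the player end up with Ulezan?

No

Ulezan would need Wexqor and Eskorb (Rule 2), but Wexqor is never earned.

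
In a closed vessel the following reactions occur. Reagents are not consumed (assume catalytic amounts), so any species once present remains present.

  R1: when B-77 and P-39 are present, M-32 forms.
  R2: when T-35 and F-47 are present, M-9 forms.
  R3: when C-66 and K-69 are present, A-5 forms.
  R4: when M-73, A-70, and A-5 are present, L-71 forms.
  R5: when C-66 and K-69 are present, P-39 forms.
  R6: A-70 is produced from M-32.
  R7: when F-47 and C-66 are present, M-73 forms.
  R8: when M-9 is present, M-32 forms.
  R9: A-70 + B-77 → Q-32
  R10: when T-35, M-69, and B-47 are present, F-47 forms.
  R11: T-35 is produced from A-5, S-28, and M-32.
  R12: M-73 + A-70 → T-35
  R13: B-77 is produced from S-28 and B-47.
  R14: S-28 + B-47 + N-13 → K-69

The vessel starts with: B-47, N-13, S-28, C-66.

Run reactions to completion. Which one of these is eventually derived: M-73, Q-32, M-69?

S-28 and B-47 present → B-77 forms (R13).
S-28, B-47, and N-13 present → K-69 forms (R14).
C-66 and K-69 present → P-39 forms (R5).
B-77 and P-39 present → M-32 forms (R1).
M-32 present → A-70 forms (R6).
A-70 and B-77 present → Q-32 forms (R9).
M-73 would need F-47 and C-66 (R7), but F-47 never forms. No rule produces M-69, and it is not given.

Q-32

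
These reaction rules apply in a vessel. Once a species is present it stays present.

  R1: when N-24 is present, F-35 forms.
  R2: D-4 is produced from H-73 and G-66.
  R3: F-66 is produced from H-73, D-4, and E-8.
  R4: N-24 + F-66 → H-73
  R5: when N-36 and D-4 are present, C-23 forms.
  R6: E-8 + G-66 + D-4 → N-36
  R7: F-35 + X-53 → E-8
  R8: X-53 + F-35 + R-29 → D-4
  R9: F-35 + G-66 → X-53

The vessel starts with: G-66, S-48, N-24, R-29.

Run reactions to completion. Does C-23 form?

N-24 present → F-35 forms (R1).
F-35 and G-66 present → X-53 forms (R9).
F-35 and X-53 present → E-8 forms (R7).
X-53, F-35, and R-29 present → D-4 forms (R8).
E-8, G-66, and D-4 present → N-36 forms (R6).
N-36 and D-4 present → C-23 forms (R5).

Yes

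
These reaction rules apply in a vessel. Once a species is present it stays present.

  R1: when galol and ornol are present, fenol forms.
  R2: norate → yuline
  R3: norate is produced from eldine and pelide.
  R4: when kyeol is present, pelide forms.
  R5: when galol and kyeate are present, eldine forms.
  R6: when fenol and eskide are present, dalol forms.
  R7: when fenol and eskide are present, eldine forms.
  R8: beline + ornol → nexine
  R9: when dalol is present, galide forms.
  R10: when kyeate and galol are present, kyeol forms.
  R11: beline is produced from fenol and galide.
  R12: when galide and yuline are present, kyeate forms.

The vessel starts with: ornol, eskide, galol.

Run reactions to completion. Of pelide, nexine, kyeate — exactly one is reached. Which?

galol and ornol present → fenol forms (R1).
fenol and eskide present → dalol forms (R6).
dalol present → galide forms (R9).
fenol and galide present → beline forms (R11).
beline and ornol present → nexine forms (R8).
pelide would need kyeol (R4), but kyeol never forms. kyeate would need galide and yuline (R12), but yuline never forms.

nexine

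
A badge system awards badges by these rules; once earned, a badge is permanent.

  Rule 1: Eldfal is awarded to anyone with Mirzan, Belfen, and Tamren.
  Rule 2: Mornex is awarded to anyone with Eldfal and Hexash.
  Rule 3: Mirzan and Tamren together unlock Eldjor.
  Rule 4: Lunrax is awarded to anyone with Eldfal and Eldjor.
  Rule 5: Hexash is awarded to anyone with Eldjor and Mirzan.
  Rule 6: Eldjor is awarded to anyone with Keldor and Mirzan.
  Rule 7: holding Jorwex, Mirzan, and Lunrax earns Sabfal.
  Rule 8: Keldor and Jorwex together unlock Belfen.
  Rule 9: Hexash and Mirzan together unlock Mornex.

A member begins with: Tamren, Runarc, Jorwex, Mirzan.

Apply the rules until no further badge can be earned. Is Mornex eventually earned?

With Mirzan and Tamren, Eldjor is earned (Rule 3).
With Eldjor and Mirzan, Hexash is earned (Rule 5).
With Hexash and Mirzan, Mornex is earned (Rule 9).

Yes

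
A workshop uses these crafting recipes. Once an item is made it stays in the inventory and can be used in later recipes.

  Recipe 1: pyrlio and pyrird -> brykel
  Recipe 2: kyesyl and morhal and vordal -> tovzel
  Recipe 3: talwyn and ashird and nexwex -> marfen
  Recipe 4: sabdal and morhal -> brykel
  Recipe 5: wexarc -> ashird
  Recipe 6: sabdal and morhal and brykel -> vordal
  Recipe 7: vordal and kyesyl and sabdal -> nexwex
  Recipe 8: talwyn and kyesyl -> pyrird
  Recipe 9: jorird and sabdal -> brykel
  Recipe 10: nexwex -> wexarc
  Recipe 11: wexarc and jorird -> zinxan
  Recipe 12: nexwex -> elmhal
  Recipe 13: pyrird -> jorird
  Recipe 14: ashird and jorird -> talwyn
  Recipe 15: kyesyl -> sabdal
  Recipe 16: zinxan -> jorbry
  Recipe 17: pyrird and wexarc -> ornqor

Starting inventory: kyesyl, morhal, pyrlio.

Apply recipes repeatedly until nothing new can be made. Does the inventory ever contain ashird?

Yes

Using Recipe 15, kyesyl makes sabdal.
sabdal and morhal -> brykel (Recipe 4).
Using Recipe 6, sabdal, morhal, and brykel make vordal.
Using Recipe 7, vordal, kyesyl, and sabdal make nexwex.
nexwex -> wexarc (Recipe 10).
wexarc -> ashird (Recipe 5).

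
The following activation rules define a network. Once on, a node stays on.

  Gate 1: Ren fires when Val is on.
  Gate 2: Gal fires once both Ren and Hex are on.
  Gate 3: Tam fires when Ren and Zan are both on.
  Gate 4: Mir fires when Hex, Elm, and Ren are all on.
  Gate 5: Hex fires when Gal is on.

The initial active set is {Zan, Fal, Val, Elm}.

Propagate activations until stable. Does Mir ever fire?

Mir would need Hex, Elm, and Ren (Gate 4), but Hex never turns on.

No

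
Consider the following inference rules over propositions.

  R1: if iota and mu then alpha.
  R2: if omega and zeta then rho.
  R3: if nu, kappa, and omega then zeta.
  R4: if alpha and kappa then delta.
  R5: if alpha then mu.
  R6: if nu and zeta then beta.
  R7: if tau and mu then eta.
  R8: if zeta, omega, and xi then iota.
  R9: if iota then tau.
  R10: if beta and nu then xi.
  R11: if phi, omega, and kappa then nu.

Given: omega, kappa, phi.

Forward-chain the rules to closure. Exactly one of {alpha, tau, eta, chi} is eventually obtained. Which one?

From phi, omega, and kappa, R11 gives nu.
From nu, kappa, and omega, R3 gives zeta.
From nu and zeta, R6 gives beta.
From beta and nu, R10 gives xi.
zeta, omega, and xi hold, so iota follows (R8).
From iota, R9 gives tau.
eta would need tau and mu (R7), but mu is never established. No rule produces chi, and it is not given. alpha would need iota and mu (R1), but mu is never established.

tau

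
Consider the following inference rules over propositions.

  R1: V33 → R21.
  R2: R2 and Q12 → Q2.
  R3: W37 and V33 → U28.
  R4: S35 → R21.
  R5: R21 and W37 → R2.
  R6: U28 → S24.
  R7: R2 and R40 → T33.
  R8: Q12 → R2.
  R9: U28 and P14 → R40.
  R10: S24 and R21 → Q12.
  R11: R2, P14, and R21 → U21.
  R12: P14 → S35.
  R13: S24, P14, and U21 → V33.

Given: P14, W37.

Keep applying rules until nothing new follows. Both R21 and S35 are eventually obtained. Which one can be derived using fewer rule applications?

S35

S35: From P14, R12 gives S35. [1 rule application]
R21: From P14, R12 gives S35. S35 holds, so R21 follows (R4). [2 rule applications]
S35 needs fewer.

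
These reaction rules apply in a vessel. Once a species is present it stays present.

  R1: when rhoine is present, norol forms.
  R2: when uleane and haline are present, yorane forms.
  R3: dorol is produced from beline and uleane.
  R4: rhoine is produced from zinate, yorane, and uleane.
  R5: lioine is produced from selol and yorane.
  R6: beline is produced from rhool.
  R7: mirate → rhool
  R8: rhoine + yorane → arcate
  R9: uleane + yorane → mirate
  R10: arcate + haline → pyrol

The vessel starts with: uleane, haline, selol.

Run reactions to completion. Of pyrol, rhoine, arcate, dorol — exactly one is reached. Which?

dorol

uleane and haline present → yorane forms (R2).
uleane and yorane present → mirate forms (R9).
mirate present → rhool forms (R7).
rhool present → beline forms (R6).
beline and uleane present → dorol forms (R3).
arcate would need rhoine and yorane (R8), but rhoine never forms. rhoine would need zinate, yorane, and uleane (R4), but zinate never forms. pyrol would need arcate and haline (R10), but arcate never forms.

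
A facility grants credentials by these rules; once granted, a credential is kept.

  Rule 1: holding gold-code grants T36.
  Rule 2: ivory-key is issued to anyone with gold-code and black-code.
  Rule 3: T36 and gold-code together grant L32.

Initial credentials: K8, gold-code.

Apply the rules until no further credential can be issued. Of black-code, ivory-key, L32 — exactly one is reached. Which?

Holding gold-code grants T36 (Rule 1).
Holding T36 and gold-code grants L32 (Rule 3).
ivory-key would need gold-code and black-code (Rule 2), but black-code is never granted. No rule produces black-code, and it is not given.

L32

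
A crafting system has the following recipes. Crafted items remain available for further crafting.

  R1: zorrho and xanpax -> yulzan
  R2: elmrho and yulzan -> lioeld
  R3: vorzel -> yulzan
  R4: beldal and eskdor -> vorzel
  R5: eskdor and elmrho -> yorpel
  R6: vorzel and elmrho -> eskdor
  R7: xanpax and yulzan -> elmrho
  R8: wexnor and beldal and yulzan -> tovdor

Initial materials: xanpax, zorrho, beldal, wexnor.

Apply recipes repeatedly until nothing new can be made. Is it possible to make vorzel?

vorzel would need beldal and eskdor (R4), but eskdor is never obtained.

No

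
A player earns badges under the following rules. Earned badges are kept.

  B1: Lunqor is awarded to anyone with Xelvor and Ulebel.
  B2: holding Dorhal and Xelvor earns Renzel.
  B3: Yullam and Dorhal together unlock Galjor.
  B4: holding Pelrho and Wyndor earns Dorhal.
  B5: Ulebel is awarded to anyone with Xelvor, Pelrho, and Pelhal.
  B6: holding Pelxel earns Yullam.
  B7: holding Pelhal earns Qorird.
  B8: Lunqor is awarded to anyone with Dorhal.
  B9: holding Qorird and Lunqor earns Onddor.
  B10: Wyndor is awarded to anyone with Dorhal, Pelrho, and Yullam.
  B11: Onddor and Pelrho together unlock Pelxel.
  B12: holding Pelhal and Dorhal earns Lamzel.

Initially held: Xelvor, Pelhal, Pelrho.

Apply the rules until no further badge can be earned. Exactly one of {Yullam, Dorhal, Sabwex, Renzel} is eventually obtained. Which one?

Yullam

With Xelvor, Pelrho, and Pelhal, Ulebel is earned (B5).
With Pelhal, Qorird is earned (B7).
With Xelvor and Ulebel, Lunqor is earned (B1).
With Qorird and Lunqor, Onddor is earned (B9).
With Onddor and Pelrho, Pelxel is earned (B11).
With Pelxel, Yullam is earned (B6).
Renzel would need Dorhal and Xelvor (B2), but Dorhal is never earned. No rule produces Sabwex, and it is not given. Dorhal would need Pelrho and Wyndor (B4), but Wyndor is never earned.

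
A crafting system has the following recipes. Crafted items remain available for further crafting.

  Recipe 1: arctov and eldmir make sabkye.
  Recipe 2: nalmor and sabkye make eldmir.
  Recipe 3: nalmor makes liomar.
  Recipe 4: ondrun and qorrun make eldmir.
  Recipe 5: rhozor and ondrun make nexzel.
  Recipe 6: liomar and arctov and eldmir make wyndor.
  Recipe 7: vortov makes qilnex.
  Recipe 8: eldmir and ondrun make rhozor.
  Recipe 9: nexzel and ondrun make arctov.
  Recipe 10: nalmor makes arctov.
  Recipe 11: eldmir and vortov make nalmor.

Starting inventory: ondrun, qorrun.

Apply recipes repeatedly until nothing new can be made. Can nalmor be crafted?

nalmor would need eldmir and vortov (Recipe 11), but vortov is never obtained.

No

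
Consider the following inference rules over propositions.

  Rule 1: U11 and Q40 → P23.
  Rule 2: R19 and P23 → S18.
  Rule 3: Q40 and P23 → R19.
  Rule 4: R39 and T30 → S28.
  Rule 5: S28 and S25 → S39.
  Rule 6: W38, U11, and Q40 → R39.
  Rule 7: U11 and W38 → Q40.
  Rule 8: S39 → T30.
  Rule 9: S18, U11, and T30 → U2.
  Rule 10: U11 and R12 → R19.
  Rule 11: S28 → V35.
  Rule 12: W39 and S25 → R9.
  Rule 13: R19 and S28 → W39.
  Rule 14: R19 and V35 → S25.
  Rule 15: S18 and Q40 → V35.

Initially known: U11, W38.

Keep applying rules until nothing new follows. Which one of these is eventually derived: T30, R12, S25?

S25

U11 and W38 hold, so Q40 follows (Rule 7).
From U11 and Q40, Rule 1 gives P23.
From Q40 and P23, Rule 3 gives R19.
From R19 and P23, Rule 2 gives S18.
S18 and Q40 hold, so V35 follows (Rule 15).
R19 and V35 hold, so S25 follows (Rule 14).
No rule produces R12, and it is not given. T30 would need S39 (Rule 8), but S39 is never established.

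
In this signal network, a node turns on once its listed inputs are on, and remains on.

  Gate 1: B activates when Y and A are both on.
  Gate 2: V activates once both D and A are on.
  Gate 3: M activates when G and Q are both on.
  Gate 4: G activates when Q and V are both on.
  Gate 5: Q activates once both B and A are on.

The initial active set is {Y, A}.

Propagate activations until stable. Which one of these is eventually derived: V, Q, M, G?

Y and A are on, so B activates (Gate 1).
Gate 5: B and A on → Q on.
V would need D and A (Gate 2), but D never turns on. M would need G and Q (Gate 3), but G never turns on. G would need Q and V (Gate 4), but V never turns on.

Q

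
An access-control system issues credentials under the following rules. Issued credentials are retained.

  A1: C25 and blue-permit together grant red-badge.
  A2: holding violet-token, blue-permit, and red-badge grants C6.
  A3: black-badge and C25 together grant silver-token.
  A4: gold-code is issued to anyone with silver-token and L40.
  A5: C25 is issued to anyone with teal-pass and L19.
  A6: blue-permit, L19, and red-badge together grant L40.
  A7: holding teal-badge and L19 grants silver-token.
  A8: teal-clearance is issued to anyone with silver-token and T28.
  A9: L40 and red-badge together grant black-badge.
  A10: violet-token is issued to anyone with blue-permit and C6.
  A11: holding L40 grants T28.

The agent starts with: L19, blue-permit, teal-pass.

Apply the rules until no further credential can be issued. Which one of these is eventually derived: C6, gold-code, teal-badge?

Holding teal-pass and L19 grants C25 (A5).
Holding C25 and blue-permit grants red-badge (A1).
Holding blue-permit, L19, and red-badge grants L40 (A6).
Holding L40 and red-badge grants black-badge (A9).
Holding black-badge and C25 grants silver-token (A3).
Holding silver-token and L40 grants gold-code (A4).
C6 would need violet-token, blue-permit, and red-badge (A2), but violet-token is never granted. No rule produces teal-badge, and it is not given.

gold-code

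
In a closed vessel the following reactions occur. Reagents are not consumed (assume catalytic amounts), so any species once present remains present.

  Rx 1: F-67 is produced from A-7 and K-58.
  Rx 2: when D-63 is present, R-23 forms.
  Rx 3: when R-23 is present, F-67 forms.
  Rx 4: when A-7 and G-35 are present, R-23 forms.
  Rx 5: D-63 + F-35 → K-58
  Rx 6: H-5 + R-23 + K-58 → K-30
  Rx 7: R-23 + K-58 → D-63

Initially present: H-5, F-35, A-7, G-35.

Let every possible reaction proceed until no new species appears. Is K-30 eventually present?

K-30 would need H-5, R-23, and K-58 (Rx 6), but K-58 never forms.

No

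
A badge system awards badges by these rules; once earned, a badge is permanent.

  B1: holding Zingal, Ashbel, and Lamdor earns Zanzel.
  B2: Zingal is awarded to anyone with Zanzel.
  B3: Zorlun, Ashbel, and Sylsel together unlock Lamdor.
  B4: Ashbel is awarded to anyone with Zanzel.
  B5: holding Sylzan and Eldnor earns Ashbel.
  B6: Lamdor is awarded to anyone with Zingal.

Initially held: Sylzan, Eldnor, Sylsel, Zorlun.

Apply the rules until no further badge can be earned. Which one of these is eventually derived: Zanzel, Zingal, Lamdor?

Lamdor

With Sylzan and Eldnor, Ashbel is earned (B5).
With Zorlun, Ashbel, and Sylsel, Lamdor is earned (B3).
Zingal would need Zanzel (B2), but Zanzel is never earned. Zanzel would need Zingal, Ashbel, and Lamdor (B1), but Zingal is never earned.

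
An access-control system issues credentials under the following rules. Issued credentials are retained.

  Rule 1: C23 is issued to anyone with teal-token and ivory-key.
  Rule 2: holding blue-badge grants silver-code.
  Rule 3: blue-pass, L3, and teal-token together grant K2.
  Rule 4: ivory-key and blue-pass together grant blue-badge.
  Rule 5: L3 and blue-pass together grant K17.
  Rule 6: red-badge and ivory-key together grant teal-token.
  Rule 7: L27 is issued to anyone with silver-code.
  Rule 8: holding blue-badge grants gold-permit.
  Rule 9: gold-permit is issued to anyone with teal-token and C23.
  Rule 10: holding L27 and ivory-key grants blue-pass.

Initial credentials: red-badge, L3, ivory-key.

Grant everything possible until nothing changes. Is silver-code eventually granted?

No

silver-code would need blue-badge (Rule 2), but blue-badge is never granted.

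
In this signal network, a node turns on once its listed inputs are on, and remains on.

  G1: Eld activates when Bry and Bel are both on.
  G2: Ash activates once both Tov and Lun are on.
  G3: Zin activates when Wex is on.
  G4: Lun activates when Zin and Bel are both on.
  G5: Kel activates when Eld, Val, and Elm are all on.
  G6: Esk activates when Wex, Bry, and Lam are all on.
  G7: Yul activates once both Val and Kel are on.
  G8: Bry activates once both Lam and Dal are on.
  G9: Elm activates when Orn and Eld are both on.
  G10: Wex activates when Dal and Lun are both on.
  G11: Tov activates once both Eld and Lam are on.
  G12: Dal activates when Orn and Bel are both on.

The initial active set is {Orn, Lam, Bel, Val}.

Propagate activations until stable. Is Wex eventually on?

No

Wex would need Dal and Lun (G10), but Lun never turns on.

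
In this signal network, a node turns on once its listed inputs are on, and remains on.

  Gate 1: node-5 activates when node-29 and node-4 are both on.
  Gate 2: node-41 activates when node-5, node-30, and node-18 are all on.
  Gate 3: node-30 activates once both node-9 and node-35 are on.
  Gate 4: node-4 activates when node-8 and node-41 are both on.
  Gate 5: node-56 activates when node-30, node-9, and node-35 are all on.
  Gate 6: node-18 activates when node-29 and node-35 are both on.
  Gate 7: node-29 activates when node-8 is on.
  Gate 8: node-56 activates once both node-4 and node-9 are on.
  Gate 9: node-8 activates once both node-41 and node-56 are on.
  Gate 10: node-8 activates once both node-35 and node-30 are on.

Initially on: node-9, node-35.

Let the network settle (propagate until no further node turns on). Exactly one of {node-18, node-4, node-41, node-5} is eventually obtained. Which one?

node-9 and node-35 are on, so node-30 activates (Gate 3).
Gate 10: node-35 and node-30 on → node-8 on.
Gate 7: node-8 on → node-29 on.
node-29 and node-35 are on, so node-18 activates (Gate 6).
node-4 would need node-8 and node-41 (Gate 4), but node-41 never turns on. node-41 would need node-5, node-30, and node-18 (Gate 2), but node-5 never turns on. node-5 would need node-29 and node-4 (Gate 1), but node-4 never turns on.

node-18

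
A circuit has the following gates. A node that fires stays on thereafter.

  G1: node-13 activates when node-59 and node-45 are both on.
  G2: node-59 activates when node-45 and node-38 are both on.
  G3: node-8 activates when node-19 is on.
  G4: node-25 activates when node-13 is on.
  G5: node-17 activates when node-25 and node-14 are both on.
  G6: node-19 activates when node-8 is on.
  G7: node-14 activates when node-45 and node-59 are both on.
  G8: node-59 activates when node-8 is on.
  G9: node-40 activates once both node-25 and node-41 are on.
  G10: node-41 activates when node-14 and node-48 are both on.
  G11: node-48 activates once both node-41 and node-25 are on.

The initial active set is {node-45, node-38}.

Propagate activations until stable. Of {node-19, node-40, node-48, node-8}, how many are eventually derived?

node-19 would need node-8 (G6), but node-8 never turns on.
node-40 would need node-25 and node-41 (G9), but node-41 never turns on.
node-48 would need node-41 and node-25 (G11), but node-41 never turns on.
node-8 would need node-19 (G3), but node-19 never turns on.
None of the 4 are reached.

0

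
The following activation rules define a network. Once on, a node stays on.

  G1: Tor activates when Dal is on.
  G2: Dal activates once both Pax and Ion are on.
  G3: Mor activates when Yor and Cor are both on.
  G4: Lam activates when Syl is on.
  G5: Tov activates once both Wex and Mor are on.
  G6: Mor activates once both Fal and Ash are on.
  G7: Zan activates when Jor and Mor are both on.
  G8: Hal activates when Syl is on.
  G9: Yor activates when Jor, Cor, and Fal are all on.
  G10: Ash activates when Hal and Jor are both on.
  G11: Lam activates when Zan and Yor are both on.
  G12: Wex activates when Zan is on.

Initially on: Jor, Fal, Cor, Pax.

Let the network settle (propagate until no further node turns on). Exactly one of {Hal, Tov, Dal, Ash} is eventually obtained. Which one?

G9: Jor, Cor, and Fal on → Yor on.
G3: Yor and Cor on → Mor on.
Jor and Mor are on, so Zan activates (G7).
G12: Zan on → Wex on.
G5: Wex and Mor on → Tov on.
Dal would need Pax and Ion (G2), but Ion never turns on. Hal would need Syl (G8), but Syl never turns on. Ash would need Hal and Jor (G10), but Hal never turns on.

Tov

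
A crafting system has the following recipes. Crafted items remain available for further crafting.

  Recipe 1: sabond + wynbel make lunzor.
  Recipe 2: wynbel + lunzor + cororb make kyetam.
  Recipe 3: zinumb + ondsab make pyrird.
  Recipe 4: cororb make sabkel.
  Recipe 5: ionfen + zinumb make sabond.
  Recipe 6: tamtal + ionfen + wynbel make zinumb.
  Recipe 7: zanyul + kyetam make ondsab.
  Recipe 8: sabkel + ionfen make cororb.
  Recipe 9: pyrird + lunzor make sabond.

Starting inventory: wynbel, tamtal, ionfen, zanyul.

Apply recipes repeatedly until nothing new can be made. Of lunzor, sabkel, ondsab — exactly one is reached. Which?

lunzor

tamtal + ionfen + wynbel → zinumb (Recipe 6).
ionfen + zinumb → sabond (Recipe 5).
sabond + wynbel → lunzor (Recipe 1).
sabkel would need cororb (Recipe 4), but cororb is never obtained. ondsab would need zanyul and kyetam (Recipe 7), but kyetam is never obtained.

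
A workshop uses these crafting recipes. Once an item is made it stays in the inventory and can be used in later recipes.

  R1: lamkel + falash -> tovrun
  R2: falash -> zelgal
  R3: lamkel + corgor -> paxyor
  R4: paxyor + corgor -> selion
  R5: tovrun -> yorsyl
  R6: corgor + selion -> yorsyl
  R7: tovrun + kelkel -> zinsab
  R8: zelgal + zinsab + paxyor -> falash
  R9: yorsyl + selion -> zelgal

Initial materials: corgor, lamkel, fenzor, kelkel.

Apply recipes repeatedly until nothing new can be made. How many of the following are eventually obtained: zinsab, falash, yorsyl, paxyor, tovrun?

lamkel + corgor -> paxyor (R3).
Using R4, paxyor and corgor make selion.
Using R6, corgor and selion make yorsyl.
zinsab would need tovrun and kelkel (R7), but tovrun is never obtained.
falash would need zelgal, zinsab, and paxyor (R8), but zinsab is never obtained.
yorsyl: reached.
paxyor: reached.
tovrun would need lamkel and falash (R1), but falash is never obtained.
Reached: yorsyl and paxyor — 2 of the 5.

2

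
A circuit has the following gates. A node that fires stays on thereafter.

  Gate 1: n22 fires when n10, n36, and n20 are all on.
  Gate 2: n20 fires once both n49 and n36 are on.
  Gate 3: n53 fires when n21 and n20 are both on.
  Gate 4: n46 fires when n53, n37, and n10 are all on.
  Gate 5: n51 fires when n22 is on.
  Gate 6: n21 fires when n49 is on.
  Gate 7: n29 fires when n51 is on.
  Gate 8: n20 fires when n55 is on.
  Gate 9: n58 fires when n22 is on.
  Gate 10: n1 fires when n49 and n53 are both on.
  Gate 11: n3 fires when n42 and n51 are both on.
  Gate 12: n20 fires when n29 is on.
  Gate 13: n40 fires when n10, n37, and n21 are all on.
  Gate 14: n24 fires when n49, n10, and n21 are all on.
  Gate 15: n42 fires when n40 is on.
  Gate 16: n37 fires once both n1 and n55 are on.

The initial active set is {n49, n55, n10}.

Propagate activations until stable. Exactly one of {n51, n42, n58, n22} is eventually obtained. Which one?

n42

Gate 6: n49 on → n21 on.
n55 is on, so n20 fires (Gate 8).
n21 and n20 are on, so n53 fires (Gate 3).
n49 and n53 are on, so n1 fires (Gate 10).
Gate 16: n1 and n55 on → n37 on.
Gate 13: n10, n37, and n21 on → n40 on.
n40 is on, so n42 fires (Gate 15).
n51 would need n22 (Gate 5), but n22 never turns on. n58 would need n22 (Gate 9), but n22 never turns on. n22 would need n10, n36, and n20 (Gate 1), but n36 never turns on.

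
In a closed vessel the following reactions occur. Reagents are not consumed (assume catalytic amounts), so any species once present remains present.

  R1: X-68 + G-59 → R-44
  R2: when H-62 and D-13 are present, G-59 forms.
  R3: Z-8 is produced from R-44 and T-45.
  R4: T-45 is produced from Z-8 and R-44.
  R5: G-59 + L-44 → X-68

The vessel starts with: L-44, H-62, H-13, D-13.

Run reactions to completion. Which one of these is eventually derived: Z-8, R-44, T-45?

H-62 and D-13 present → G-59 forms (R2).
G-59 and L-44 present → X-68 forms (R5).
X-68 and G-59 present → R-44 forms (R1).
Z-8 would need R-44 and T-45 (R3), but T-45 never forms. T-45 would need Z-8 and R-44 (R4), but Z-8 never forms.

R-44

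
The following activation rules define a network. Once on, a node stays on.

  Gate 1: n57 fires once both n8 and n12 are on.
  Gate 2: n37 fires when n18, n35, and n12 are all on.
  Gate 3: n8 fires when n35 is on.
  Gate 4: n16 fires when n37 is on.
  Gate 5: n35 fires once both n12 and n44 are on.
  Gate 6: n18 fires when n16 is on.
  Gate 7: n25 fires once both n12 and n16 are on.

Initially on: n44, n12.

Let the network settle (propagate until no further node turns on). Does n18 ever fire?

No

n18 would need n16 (Gate 6), but n16 never turns on.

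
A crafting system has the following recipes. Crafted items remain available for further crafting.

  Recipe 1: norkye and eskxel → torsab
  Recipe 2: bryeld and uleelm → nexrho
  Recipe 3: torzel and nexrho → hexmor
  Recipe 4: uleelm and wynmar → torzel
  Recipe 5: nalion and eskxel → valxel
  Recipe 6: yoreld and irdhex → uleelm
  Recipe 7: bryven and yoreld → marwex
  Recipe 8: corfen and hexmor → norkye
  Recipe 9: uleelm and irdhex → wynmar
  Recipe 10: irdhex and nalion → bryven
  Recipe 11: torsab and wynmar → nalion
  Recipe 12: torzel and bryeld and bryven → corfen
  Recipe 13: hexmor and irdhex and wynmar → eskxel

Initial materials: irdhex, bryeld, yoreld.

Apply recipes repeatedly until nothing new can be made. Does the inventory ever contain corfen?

No

corfen would need torzel, bryeld, and bryven (Recipe 12), but bryven is never obtained.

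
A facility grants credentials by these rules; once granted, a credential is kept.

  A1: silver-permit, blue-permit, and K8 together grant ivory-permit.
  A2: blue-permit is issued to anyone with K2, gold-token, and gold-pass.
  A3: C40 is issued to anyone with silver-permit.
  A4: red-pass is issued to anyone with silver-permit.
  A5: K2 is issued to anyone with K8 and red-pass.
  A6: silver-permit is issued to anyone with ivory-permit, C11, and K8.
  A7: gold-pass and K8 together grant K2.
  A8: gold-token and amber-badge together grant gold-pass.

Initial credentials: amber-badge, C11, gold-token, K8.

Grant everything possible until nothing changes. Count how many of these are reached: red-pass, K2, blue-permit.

Holding gold-token and amber-badge grants gold-pass (A8).
Holding gold-pass and K8 grants K2 (A7).
Holding K2, gold-token, and gold-pass grants blue-permit (A2).
red-pass would need silver-permit (A4), but silver-permit is never granted.
K2: reached.
blue-permit: reached.
Reached: K2 and blue-permit — 2 of the 3.

2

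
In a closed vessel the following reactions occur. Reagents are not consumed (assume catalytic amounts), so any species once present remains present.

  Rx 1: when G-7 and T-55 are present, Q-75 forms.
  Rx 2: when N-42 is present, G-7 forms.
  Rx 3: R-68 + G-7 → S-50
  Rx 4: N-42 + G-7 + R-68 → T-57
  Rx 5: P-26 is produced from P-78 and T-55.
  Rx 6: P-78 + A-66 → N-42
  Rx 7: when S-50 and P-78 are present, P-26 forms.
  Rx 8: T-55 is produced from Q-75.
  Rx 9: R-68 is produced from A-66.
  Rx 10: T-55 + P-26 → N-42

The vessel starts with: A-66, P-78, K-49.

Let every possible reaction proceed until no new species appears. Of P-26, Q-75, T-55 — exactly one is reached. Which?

P-78 and A-66 present → N-42 forms (Rx 6).
A-66 present → R-68 forms (Rx 9).
N-42 present → G-7 forms (Rx 2).
R-68 and G-7 present → S-50 forms (Rx 3).
S-50 and P-78 present → P-26 forms (Rx 7).
T-55 would need Q-75 (Rx 8), but Q-75 never forms. Q-75 would need G-7 and T-55 (Rx 1), but T-55 never forms.

P-26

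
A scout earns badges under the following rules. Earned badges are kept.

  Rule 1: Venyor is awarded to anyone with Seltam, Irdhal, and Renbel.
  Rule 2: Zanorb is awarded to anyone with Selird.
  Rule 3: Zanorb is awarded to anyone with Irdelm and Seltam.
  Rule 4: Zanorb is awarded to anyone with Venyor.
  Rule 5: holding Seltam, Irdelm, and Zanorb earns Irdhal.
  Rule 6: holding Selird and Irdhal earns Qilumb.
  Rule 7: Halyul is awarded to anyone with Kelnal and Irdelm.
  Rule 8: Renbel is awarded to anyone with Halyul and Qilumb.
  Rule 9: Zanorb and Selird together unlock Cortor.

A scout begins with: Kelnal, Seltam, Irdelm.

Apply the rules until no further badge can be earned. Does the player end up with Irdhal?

Yes

With Irdelm and Seltam, Zanorb is earned (Rule 3).
With Seltam, Irdelm, and Zanorb, Irdhal is earned (Rule 5).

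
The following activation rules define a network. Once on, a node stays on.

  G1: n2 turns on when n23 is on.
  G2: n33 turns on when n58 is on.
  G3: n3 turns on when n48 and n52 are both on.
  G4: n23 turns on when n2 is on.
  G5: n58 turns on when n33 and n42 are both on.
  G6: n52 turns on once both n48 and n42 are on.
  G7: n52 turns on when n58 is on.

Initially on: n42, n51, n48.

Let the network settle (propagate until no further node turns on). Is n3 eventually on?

Yes

n48 and n42 are on, so n52 turns on (G6).
n48 and n52 are on, so n3 turns on (G3).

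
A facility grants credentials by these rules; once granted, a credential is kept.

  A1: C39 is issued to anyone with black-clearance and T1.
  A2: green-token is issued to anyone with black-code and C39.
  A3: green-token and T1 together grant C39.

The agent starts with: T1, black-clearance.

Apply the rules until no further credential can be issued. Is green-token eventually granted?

green-token would need black-code and C39 (A2), but black-code is never granted.

No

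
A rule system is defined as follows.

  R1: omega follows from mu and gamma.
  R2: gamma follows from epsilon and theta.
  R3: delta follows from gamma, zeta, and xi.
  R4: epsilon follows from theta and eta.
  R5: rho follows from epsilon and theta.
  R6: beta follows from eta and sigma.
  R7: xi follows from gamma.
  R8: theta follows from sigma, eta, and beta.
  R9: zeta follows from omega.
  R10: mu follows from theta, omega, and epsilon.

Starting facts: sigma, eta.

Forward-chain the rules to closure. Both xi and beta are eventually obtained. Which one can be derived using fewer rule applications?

beta

beta: From eta and sigma, R6 gives beta. [1 rule application]
xi: eta and sigma hold, so beta follows (R6). sigma, eta, and beta hold, so theta follows (R8). theta and eta hold, so epsilon follows (R4). epsilon and theta hold, so gamma follows (R2). From gamma, R7 gives xi. [5 rule applications]
beta needs fewer.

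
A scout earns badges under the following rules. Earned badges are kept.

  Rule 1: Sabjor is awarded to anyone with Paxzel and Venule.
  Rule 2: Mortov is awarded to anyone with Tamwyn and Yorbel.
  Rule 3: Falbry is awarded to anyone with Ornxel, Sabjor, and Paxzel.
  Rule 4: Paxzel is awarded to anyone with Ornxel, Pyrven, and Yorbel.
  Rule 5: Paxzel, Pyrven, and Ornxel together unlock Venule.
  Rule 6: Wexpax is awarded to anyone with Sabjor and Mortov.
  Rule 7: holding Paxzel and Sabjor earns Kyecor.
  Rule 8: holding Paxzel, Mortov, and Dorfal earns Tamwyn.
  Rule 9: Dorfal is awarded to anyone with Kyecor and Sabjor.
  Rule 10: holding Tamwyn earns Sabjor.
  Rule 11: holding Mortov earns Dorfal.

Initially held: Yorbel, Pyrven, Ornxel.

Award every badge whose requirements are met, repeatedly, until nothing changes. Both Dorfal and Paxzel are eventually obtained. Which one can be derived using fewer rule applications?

Paxzel

Paxzel: With Ornxel, Pyrven, and Yorbel, Paxzel is earned (Rule 4). [1 rule application]
Dorfal: With Ornxel, Pyrven, and Yorbel, Paxzel is earned (Rule 4). With Paxzel, Pyrven, and Ornxel, Venule is earned (Rule 5). With Paxzel and Venule, Sabjor is earned (Rule 1). With Paxzel and Sabjor, Kyecor is earned (Rule 7). With Kyecor and Sabjor, Dorfal is earned (Rule 9). [5 rule applications]
Paxzel needs fewer.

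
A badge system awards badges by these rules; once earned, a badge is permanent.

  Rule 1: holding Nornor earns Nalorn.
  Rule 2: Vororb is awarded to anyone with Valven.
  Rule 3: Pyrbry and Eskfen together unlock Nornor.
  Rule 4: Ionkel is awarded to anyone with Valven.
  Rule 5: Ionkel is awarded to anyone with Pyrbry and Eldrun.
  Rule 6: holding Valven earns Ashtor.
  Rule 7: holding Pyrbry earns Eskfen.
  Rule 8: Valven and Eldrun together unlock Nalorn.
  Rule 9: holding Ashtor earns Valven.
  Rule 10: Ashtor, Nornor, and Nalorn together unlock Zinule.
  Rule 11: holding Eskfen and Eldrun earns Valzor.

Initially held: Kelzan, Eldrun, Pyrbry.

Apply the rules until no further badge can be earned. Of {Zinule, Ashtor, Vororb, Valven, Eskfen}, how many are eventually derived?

1

With Pyrbry, Eskfen is earned (Rule 7).
Zinule would need Ashtor, Nornor, and Nalorn (Rule 10), but Ashtor is never earned.
Ashtor would need Valven (Rule 6), but Valven is never earned.
Vororb would need Valven (Rule 2), but Valven is never earned.
Valven would need Ashtor (Rule 9), but Ashtor is never earned.
Eskfen: reached.
Reached: Eskfen — 1 of the 5.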